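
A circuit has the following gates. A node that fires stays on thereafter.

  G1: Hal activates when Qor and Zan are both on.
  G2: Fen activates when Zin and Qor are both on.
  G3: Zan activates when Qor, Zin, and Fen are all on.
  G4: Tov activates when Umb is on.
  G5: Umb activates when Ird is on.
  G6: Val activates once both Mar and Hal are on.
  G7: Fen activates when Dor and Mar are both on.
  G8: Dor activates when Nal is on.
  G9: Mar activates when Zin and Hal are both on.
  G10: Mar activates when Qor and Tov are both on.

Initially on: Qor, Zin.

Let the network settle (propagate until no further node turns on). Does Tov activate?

No

Tov would need Umb (G4), but Umb never turns on.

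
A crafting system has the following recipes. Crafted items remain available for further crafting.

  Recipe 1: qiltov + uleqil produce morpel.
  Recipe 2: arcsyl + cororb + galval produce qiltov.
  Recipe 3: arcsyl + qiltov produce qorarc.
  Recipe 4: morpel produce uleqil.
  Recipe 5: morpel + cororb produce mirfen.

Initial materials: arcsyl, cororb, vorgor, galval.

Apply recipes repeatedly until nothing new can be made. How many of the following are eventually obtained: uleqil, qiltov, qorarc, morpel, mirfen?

Using Recipe 2, arcsyl, cororb, and galval make qiltov.
Using Recipe 3, arcsyl and qiltov make qorarc.
uleqil would need morpel (Recipe 4), but morpel is never obtained.
qiltov: reached.
qorarc: reached.
morpel would need qiltov and uleqil (Recipe 1), but uleqil is never obtained.
mirfen would need morpel and cororb (Recipe 5), but morpel is never obtained.
Reached: qiltov and qorarc — 2 of the 5.

2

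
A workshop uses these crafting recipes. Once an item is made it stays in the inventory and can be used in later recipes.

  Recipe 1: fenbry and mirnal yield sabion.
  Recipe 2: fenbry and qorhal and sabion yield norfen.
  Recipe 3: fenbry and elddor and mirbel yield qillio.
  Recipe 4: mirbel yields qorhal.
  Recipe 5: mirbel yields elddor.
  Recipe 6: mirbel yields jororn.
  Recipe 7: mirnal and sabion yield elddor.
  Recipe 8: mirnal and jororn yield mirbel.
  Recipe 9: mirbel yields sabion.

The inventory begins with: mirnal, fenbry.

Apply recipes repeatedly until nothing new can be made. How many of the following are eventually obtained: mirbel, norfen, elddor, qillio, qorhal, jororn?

Using Recipe 1, fenbry and mirnal make sabion.
mirnal and sabion → elddor (Recipe 7).
mirbel would need mirnal and jororn (Recipe 8), but jororn is never obtained.
norfen would need fenbry, qorhal, and sabion (Recipe 2), but qorhal is never obtained.
elddor: reached.
qillio would need fenbry, elddor, and mirbel (Recipe 3), but mirbel is never obtained.
qorhal would need mirbel (Recipe 4), but mirbel is never obtained.
jororn would need mirbel (Recipe 6), but mirbel is never obtained.
Reached: elddor — 1 of the 6.

1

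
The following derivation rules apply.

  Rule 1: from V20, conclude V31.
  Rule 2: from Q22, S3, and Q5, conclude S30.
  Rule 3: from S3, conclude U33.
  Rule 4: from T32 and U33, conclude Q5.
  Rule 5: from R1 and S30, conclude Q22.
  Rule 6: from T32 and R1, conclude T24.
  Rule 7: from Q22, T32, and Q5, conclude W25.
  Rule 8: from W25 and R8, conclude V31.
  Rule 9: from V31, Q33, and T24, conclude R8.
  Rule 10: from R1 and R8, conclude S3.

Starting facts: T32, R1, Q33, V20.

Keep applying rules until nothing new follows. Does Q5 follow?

Yes

V20 holds, so V31 follows (Rule 1).
T32 and R1 hold, so T24 follows (Rule 6).
From V31, Q33, and T24, Rule 9 gives R8.
From R1 and R8, Rule 10 gives S3.
From S3, Rule 3 gives U33.
From T32 and U33, Rule 4 gives Q5.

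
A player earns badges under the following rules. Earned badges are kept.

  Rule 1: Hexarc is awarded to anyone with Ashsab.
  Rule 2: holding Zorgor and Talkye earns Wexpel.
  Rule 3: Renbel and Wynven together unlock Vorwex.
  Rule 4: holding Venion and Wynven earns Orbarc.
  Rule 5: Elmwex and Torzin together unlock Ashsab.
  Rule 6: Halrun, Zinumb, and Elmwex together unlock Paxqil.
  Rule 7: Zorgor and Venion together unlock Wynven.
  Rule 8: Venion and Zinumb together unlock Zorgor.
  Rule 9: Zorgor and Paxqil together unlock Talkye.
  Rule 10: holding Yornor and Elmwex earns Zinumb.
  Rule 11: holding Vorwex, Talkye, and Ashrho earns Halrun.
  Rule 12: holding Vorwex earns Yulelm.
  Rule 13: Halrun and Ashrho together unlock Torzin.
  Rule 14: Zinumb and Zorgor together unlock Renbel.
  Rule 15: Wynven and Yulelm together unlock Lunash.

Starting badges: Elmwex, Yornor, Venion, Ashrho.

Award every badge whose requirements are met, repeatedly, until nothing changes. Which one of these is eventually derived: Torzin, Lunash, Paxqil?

With Yornor and Elmwex, Zinumb is earned (Rule 10).
With Venion and Zinumb, Zorgor is earned (Rule 8).
With Zinumb and Zorgor, Renbel is earned (Rule 14).
With Zorgor and Venion, Wynven is earned (Rule 7).
With Renbel and Wynven, Vorwex is earned (Rule 3).
With Vorwex, Yulelm is earned (Rule 12).
With Wynven and Yulelm, Lunash is earned (Rule 15).
Paxqil would need Halrun, Zinumb, and Elmwex (Rule 6), but Halrun is never earned. Torzin would need Halrun and Ashrho (Rule 13), but Halrun is never earned.

Lunash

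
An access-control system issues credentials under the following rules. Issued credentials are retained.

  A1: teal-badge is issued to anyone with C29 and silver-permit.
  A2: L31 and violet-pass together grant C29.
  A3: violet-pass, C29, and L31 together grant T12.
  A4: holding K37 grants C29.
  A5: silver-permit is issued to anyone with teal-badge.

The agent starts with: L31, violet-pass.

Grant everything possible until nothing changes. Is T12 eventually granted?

Yes

Holding L31 and violet-pass grants C29 (A2).
Holding violet-pass, C29, and L31 grants T12 (A3).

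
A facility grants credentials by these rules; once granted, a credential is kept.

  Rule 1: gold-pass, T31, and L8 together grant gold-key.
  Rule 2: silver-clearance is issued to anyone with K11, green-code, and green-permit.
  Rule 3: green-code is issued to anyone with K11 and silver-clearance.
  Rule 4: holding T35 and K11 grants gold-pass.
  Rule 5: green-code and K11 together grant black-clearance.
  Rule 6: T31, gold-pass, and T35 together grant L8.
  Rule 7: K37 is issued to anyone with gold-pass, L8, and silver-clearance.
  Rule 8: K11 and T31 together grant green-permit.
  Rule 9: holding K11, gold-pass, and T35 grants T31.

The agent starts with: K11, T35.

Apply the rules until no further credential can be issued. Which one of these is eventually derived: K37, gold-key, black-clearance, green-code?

gold-key

Holding T35 and K11 grants gold-pass (Rule 4).
Holding K11, gold-pass, and T35 grants T31 (Rule 9).
Holding T31, gold-pass, and T35 grants L8 (Rule 6).
Holding gold-pass, T31, and L8 grants gold-key (Rule 1).
green-code would need K11 and silver-clearance (Rule 3), but silver-clearance is never granted. K37 would need gold-pass, L8, and silver-clearance (Rule 7), but silver-clearance is never granted. black-clearance would need green-code and K11 (Rule 5), but green-code is never granted.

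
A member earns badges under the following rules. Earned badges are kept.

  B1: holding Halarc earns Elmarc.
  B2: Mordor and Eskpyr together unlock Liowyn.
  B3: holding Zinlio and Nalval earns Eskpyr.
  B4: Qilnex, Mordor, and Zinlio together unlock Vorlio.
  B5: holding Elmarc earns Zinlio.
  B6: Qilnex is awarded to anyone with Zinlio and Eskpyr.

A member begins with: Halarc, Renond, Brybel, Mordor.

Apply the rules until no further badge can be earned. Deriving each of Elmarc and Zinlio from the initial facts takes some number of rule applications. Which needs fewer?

Elmarc

Elmarc: With Halarc, Elmarc is earned (B1). [1 rule application]
Zinlio: With Halarc, Elmarc is earned (B1). With Elmarc, Zinlio is earned (B5). [2 rule applications]
Elmarc needs fewer.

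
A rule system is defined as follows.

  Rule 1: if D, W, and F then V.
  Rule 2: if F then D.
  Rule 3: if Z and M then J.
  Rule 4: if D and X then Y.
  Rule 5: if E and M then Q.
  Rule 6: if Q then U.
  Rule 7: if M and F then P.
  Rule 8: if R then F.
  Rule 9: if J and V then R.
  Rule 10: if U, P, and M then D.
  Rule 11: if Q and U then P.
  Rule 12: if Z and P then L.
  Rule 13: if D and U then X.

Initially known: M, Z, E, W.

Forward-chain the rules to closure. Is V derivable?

No

V would need D, W, and F (Rule 1), but F is never established.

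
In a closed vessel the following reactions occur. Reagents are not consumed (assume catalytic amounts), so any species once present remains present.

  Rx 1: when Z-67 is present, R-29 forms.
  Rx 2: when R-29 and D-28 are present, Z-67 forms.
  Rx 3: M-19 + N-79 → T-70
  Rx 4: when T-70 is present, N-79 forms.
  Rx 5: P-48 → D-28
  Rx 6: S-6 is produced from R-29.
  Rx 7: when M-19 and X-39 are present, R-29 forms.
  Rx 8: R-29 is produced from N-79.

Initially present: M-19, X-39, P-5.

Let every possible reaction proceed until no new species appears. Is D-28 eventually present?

No

D-28 would need P-48 (Rx 5), but P-48 never forms.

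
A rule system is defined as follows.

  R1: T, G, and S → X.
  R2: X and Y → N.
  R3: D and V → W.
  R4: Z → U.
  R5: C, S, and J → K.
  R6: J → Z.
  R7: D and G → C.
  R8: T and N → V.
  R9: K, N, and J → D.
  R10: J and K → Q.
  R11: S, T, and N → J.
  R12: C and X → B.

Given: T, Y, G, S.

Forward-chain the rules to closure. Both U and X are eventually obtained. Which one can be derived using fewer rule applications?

X

X: T, G, and S hold, so X follows (R1). [1 rule application]
U: From T, G, and S, R1 gives X. X and Y hold, so N follows (R2). From S, T, and N, R11 gives J. J holds, so Z follows (R6). Z holds, so U follows (R4). [5 rule applications]
X needs fewer.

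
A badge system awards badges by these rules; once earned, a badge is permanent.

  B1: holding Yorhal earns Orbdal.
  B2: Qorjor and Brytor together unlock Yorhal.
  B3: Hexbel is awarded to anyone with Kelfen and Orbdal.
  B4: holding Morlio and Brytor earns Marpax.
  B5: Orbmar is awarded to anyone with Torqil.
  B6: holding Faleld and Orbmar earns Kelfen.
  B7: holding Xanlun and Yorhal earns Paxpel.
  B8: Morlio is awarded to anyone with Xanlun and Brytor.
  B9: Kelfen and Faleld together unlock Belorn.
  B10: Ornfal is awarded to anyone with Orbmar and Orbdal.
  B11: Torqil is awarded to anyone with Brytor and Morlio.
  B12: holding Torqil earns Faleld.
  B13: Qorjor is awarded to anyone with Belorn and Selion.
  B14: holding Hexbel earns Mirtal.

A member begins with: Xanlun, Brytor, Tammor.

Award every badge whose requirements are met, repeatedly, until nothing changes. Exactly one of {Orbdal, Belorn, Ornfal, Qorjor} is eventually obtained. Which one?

Belorn

With Xanlun and Brytor, Morlio is earned (B8).
With Brytor and Morlio, Torqil is earned (B11).
With Torqil, Faleld is earned (B12).
With Torqil, Orbmar is earned (B5).
With Faleld and Orbmar, Kelfen is earned (B6).
With Kelfen and Faleld, Belorn is earned (B9).
Orbdal would need Yorhal (B1), but Yorhal is never earned. Ornfal would need Orbmar and Orbdal (B10), but Orbdal is never earned. Qorjor would need Belorn and Selion (B13), but Selion is never earned.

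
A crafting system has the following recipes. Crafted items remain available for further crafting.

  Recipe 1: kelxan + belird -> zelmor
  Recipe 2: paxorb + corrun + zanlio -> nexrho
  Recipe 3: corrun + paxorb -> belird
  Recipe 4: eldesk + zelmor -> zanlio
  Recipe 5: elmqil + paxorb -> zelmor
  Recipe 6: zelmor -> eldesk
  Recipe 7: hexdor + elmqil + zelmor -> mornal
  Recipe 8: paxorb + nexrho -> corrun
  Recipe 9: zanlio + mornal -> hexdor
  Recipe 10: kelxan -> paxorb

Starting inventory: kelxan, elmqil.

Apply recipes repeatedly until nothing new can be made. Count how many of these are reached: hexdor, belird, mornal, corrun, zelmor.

Using Recipe 10, kelxan makes paxorb.
Using Recipe 5, elmqil and paxorb make zelmor.
hexdor would need zanlio and mornal (Recipe 9), but mornal is never obtained.
belird would need corrun and paxorb (Recipe 3), but corrun is never obtained.
mornal would need hexdor, elmqil, and zelmor (Recipe 7), but hexdor is never obtained.
corrun would need paxorb and nexrho (Recipe 8), but nexrho is never obtained.
zelmor: reached.
Reached: zelmor — 1 of the 5.

1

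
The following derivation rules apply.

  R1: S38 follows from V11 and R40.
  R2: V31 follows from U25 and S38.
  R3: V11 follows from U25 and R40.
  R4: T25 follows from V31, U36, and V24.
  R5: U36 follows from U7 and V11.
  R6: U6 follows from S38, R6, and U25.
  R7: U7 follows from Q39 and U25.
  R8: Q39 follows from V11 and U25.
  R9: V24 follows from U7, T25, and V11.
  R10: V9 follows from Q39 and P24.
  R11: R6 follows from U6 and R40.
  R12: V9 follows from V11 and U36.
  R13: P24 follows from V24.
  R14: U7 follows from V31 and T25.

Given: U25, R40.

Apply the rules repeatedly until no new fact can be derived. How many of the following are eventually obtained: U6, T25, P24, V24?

U6 would need S38, R6, and U25 (R6), but R6 is never established.
T25 would need V31, U36, and V24 (R4), but V24 is never established.
P24 would need V24 (R13), but V24 is never established.
V24 would need U7, T25, and V11 (R9), but T25 is never established.
None of the 4 are reached.

0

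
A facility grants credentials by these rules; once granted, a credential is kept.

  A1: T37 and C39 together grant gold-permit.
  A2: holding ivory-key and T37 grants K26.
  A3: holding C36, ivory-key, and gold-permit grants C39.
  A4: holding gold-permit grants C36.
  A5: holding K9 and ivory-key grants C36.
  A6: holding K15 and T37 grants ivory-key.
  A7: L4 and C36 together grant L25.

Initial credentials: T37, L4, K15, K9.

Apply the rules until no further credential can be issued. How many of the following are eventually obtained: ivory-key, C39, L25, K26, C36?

Holding K15 and T37 grants ivory-key (A6).
Holding K9 and ivory-key grants C36 (A5).
Holding ivory-key and T37 grants K26 (A2).
Holding L4 and C36 grants L25 (A7).
ivory-key: reached.
C39 would need C36, ivory-key, and gold-permit (A3), but gold-permit is never granted.
L25: reached.
K26: reached.
C36: reached.
Reached: ivory-key, L25, K26, and C36 — 4 of the 5.

4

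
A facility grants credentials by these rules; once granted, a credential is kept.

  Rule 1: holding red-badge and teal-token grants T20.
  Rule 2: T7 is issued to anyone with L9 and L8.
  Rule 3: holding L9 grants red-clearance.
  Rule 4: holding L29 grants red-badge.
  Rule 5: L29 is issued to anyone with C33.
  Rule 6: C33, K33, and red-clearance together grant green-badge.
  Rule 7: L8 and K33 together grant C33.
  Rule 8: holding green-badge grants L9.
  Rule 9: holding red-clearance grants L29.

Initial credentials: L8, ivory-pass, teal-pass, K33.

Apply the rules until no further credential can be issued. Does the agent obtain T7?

No

T7 would need L9 and L8 (Rule 2), but L9 is never granted.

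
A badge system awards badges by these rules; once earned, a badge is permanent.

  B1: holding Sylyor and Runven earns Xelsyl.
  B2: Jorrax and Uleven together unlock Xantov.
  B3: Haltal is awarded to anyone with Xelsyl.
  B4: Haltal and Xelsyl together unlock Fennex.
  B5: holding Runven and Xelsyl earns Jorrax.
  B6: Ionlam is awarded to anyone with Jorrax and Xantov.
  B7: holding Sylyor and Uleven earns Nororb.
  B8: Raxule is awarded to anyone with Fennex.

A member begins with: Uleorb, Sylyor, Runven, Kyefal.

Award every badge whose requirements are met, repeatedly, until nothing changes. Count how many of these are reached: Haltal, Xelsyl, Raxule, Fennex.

4

With Sylyor and Runven, Xelsyl is earned (B1).
With Xelsyl, Haltal is earned (B3).
With Haltal and Xelsyl, Fennex is earned (B4).
With Fennex, Raxule is earned (B8).
Haltal: reached.
Xelsyl: reached.
Raxule: reached.
Fennex: reached.
All 4 are reached.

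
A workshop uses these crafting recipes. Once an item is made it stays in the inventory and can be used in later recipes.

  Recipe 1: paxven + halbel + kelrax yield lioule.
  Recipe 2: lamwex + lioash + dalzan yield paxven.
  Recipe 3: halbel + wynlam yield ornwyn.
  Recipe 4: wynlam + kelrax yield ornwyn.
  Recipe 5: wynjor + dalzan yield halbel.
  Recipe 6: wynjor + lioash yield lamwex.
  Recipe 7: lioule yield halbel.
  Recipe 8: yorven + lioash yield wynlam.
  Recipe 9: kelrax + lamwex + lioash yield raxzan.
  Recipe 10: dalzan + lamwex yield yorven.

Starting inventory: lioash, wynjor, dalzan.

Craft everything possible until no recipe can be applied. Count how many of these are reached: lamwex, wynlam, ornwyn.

Using Recipe 6, wynjor and lioash make lamwex.
wynjor + dalzan → halbel (Recipe 5).
Using Recipe 10, dalzan and lamwex make yorven.
Using Recipe 8, yorven and lioash make wynlam.
Using Recipe 3, halbel and wynlam make ornwyn.
lamwex: reached.
wynlam: reached.
ornwyn: reached.
All 3 are reached.

3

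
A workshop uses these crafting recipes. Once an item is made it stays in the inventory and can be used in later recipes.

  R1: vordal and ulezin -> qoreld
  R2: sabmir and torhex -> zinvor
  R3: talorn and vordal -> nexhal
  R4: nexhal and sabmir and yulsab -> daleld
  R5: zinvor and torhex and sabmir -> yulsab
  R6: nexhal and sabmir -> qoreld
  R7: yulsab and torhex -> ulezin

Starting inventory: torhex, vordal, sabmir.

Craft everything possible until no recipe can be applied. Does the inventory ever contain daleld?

No

daleld would need nexhal, sabmir, and yulsab (R4), but nexhal is never obtained.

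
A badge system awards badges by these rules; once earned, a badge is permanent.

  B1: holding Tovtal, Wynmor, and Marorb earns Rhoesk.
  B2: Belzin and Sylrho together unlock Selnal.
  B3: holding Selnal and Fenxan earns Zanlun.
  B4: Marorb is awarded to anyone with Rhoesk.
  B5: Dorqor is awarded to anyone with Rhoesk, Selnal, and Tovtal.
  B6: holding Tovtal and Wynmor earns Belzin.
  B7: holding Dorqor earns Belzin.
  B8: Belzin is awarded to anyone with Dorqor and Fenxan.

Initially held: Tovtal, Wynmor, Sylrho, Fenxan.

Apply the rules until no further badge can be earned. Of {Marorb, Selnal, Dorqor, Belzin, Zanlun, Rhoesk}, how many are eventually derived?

3

With Tovtal and Wynmor, Belzin is earned (B6).
With Belzin and Sylrho, Selnal is earned (B2).
With Selnal and Fenxan, Zanlun is earned (B3).
Marorb would need Rhoesk (B4), but Rhoesk is never earned.
Selnal: reached.
Dorqor would need Rhoesk, Selnal, and Tovtal (B5), but Rhoesk is never earned.
Belzin: reached.
Zanlun: reached.
Rhoesk would need Tovtal, Wynmor, and Marorb (B1), but Marorb is never earned.
Reached: Selnal, Belzin, and Zanlun — 3 of the 6.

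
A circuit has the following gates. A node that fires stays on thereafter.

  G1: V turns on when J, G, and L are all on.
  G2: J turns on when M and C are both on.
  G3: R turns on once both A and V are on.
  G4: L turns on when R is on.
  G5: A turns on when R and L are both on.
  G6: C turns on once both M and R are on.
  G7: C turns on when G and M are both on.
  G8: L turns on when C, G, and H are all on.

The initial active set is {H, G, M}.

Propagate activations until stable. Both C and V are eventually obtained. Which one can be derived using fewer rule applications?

C

C: G7: G and M on → C on. [1 rule application]
V: G and M are on, so C turns on (G7). C, G, and H are on, so L turns on (G8). M and C are on, so J turns on (G2). G1: J, G, and L on → V on. [4 rule applications]
C needs fewer.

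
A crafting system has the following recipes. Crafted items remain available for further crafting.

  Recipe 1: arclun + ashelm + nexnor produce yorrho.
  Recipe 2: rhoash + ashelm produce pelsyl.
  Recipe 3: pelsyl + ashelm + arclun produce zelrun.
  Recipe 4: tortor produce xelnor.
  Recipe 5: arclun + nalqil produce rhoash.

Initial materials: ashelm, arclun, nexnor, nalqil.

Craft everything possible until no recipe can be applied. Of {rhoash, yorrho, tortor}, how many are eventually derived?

2

arclun + ashelm + nexnor → yorrho (Recipe 1).
Using Recipe 5, arclun and nalqil make rhoash.
rhoash: reached.
yorrho: reached.
No rule produces tortor, and it is not given.
Reached: rhoash and yorrho — 2 of the 3.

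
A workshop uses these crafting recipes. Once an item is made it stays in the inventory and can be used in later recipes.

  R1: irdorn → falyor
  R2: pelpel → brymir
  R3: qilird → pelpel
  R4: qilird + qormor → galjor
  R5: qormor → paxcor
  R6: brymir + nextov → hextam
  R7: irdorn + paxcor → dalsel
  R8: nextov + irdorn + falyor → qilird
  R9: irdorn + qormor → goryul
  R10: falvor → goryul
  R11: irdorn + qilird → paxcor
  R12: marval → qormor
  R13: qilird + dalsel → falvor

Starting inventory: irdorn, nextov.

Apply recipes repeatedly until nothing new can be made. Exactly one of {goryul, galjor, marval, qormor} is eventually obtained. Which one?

goryul

irdorn → falyor (R1).
nextov + irdorn + falyor → qilird (R8).
irdorn + qilird → paxcor (R11).
Using R7, irdorn and paxcor make dalsel.
qilird + dalsel → falvor (R13).
Using R10, falvor makes goryul.
No rule produces marval, and it is not given. qormor would need marval (R12), but marval is never obtained. galjor would need qilird and qormor (R4), but qormor is never obtained.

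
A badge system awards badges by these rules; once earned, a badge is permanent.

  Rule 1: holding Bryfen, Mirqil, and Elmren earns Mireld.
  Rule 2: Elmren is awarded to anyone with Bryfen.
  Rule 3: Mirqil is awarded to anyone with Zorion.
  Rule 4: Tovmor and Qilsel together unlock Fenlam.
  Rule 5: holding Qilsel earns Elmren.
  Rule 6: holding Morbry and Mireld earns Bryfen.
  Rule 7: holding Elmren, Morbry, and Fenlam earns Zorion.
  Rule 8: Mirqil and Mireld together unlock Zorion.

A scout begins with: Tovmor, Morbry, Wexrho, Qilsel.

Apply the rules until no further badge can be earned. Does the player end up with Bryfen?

No

Bryfen would need Morbry and Mireld (Rule 6), but Mireld is never earned.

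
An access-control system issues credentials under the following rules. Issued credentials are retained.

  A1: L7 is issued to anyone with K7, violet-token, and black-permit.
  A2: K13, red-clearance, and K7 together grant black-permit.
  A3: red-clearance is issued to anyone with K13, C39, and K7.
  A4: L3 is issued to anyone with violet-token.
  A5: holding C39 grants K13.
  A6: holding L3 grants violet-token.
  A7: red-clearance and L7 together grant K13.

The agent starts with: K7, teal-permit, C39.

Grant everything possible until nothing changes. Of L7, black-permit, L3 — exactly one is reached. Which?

Holding C39 grants K13 (A5).
Holding K13, C39, and K7 grants red-clearance (A3).
Holding K13, red-clearance, and K7 grants black-permit (A2).
L7 would need K7, violet-token, and black-permit (A1), but violet-token is never granted. L3 would need violet-token (A4), but violet-token is never granted.

black-permit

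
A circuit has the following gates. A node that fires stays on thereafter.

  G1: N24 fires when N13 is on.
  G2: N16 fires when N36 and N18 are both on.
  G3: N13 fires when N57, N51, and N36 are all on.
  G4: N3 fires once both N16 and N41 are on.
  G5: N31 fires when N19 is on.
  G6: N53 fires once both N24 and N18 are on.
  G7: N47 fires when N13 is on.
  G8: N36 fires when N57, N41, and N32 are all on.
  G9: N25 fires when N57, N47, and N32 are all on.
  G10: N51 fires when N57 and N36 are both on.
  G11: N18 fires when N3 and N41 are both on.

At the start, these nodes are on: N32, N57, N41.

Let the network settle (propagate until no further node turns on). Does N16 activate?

No

N16 would need N36 and N18 (G2), but N18 never turns on.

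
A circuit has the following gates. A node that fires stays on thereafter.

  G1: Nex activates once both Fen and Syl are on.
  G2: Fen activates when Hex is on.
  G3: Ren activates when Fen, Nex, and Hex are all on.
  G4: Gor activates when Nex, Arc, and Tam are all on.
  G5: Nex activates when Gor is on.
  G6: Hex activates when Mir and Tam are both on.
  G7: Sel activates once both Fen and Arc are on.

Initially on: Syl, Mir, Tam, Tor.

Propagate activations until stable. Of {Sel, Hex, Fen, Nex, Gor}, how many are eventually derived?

Mir and Tam are on, so Hex activates (G6).
Hex is on, so Fen activates (G2).
Fen and Syl are on, so Nex activates (G1).
Sel would need Fen and Arc (G7), but Arc never turns on.
Hex: reached.
Fen: reached.
Nex: reached.
Gor would need Nex, Arc, and Tam (G4), but Arc never turns on.
Reached: Hex, Fen, and Nex — 3 of the 5.

3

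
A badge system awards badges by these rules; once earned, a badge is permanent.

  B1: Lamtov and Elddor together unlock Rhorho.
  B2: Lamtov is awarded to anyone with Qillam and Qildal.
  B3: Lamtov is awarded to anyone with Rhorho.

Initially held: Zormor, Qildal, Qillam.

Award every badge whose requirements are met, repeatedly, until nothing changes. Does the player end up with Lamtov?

With Qillam and Qildal, Lamtov is earned (B2).

Yes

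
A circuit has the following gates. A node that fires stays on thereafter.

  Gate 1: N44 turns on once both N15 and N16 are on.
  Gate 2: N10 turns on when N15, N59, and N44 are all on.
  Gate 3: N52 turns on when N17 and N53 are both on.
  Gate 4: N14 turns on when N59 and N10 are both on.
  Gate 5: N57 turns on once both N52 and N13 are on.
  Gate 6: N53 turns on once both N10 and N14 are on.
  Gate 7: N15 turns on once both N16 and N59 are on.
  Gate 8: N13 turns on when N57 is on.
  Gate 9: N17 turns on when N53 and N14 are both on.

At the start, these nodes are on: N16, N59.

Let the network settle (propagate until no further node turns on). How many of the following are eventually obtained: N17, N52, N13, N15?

Gate 7: N16 and N59 on → N15 on.
Gate 1: N15 and N16 on → N44 on.
N15, N59, and N44 are on, so N10 turns on (Gate 2).
N59 and N10 are on, so N14 turns on (Gate 4).
Gate 6: N10 and N14 on → N53 on.
N53 and N14 are on, so N17 turns on (Gate 9).
Gate 3: N17 and N53 on → N52 on.
N17: reached.
N52: reached.
N13 would need N57 (Gate 8), but N57 never turns on.
N15: reached.
Reached: N17, N52, and N15 — 3 of the 4.

3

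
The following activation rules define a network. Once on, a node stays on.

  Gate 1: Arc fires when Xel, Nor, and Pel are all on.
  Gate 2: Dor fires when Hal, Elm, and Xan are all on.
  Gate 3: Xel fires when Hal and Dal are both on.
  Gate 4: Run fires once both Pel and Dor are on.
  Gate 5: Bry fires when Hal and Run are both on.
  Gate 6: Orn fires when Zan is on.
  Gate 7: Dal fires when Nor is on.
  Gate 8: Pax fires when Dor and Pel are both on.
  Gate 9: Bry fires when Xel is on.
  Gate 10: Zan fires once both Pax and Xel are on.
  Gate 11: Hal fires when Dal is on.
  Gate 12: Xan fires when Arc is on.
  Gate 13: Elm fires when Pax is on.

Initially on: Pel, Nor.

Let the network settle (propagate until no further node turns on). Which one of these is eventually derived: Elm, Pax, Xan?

Nor is on, so Dal fires (Gate 7).
Dal is on, so Hal fires (Gate 11).
Gate 3: Hal and Dal on → Xel on.
Xel, Nor, and Pel are on, so Arc fires (Gate 1).
Gate 12: Arc on → Xan on.
Pax would need Dor and Pel (Gate 8), but Dor never turns on. Elm would need Pax (Gate 13), but Pax never turns on.

Xan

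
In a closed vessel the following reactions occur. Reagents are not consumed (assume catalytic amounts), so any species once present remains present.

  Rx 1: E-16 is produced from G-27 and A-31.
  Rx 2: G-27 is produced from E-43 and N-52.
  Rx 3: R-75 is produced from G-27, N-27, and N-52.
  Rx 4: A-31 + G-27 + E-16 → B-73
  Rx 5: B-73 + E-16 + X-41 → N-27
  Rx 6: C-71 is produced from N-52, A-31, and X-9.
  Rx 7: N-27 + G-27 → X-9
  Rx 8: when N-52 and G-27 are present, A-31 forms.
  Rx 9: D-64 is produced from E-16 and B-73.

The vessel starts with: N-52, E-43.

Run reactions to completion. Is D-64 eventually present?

E-43 and N-52 present → G-27 forms (Rx 2).
N-52 and G-27 present → A-31 forms (Rx 8).
G-27 and A-31 present → E-16 forms (Rx 1).
A-31, G-27, and E-16 present → B-73 forms (Rx 4).
E-16 and B-73 present → D-64 forms (Rx 9).

Yes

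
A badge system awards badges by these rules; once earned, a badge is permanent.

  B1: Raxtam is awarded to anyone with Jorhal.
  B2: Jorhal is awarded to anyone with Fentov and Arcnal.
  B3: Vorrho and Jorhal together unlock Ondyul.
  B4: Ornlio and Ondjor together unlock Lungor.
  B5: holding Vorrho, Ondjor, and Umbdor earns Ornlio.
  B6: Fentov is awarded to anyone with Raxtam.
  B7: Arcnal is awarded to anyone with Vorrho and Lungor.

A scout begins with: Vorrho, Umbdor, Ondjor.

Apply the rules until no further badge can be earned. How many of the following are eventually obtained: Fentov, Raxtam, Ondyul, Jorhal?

0

Fentov would need Raxtam (B6), but Raxtam is never earned.
Raxtam would need Jorhal (B1), but Jorhal is never earned.
Ondyul would need Vorrho and Jorhal (B3), but Jorhal is never earned.
Jorhal would need Fentov and Arcnal (B2), but Fentov is never earned.
None of the 4 are reached.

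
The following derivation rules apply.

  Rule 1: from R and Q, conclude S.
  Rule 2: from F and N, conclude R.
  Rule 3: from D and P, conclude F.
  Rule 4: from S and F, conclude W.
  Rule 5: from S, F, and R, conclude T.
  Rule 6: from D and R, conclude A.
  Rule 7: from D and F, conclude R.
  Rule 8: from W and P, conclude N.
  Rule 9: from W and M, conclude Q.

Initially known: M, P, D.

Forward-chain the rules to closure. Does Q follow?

Q would need W and M (Rule 9), but W is never established.

No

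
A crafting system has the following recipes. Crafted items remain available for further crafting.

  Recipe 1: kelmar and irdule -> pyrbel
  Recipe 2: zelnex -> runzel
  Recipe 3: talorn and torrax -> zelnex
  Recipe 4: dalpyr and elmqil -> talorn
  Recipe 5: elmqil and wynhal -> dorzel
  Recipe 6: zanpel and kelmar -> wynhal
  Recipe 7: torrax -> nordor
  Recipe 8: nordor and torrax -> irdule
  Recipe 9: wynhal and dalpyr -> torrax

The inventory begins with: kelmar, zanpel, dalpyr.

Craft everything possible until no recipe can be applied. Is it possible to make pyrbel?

Yes

Using Recipe 6, zanpel and kelmar make wynhal.
Using Recipe 9, wynhal and dalpyr make torrax.
Using Recipe 7, torrax makes nordor.
nordor and torrax -> irdule (Recipe 8).
Using Recipe 1, kelmar and irdule make pyrbel.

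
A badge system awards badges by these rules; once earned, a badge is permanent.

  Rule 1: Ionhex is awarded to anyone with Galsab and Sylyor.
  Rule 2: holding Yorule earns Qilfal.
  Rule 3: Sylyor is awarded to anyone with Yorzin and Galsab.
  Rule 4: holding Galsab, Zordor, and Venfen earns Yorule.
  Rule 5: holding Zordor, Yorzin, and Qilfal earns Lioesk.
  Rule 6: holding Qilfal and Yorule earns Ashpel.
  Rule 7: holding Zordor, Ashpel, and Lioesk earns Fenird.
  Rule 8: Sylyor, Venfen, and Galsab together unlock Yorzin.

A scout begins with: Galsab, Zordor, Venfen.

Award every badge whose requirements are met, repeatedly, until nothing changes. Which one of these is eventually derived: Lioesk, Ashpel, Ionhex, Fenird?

With Galsab, Zordor, and Venfen, Yorule is earned (Rule 4).
With Yorule, Qilfal is earned (Rule 2).
With Qilfal and Yorule, Ashpel is earned (Rule 6).
Ionhex would need Galsab and Sylyor (Rule 1), but Sylyor is never earned. Lioesk would need Zordor, Yorzin, and Qilfal (Rule 5), but Yorzin is never earned. Fenird would need Zordor, Ashpel, and Lioesk (Rule 7), but Lioesk is never earned.

Ashpel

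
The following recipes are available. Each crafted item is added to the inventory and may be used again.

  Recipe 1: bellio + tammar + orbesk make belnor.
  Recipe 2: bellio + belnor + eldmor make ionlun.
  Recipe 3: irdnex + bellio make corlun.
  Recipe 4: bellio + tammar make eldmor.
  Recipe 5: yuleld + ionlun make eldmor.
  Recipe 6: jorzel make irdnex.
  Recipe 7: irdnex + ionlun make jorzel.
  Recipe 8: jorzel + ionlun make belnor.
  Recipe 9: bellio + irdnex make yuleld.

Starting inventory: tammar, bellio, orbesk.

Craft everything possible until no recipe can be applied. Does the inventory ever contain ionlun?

Yes

bellio + tammar + orbesk → belnor (Recipe 1).
bellio + tammar → eldmor (Recipe 4).
Using Recipe 2, bellio, belnor, and eldmor make ionlun.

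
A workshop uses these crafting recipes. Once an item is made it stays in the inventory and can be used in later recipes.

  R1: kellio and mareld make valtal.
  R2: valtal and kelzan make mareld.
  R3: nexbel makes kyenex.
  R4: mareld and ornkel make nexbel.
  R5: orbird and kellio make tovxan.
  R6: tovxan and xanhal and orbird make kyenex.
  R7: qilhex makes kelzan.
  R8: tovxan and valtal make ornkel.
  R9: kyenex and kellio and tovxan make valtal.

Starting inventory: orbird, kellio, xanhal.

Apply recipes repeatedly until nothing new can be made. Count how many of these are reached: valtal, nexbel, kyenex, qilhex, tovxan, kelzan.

3

Using R5, orbird and kellio make tovxan.
tovxan and xanhal and orbird → kyenex (R6).
Using R9, kyenex, kellio, and tovxan make valtal.
valtal: reached.
nexbel would need mareld and ornkel (R4), but mareld is never obtained.
kyenex: reached.
No rule produces qilhex, and it is not given.
tovxan: reached.
kelzan would need qilhex (R7), but qilhex is never obtained.
Reached: valtal, kyenex, and tovxan — 3 of the 6.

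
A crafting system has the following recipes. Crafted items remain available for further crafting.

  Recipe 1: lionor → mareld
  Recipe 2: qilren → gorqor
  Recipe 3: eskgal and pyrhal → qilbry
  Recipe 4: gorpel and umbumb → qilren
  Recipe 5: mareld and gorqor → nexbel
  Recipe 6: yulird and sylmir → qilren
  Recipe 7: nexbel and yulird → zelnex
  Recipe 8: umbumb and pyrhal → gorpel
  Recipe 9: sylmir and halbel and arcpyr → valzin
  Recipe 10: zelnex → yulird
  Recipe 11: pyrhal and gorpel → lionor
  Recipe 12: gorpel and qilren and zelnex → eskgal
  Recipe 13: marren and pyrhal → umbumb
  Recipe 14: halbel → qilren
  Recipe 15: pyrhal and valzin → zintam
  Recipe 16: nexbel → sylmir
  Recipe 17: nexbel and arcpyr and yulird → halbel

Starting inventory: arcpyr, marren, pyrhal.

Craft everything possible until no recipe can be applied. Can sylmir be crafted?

Yes

Using Recipe 13, marren and pyrhal make umbumb.
umbumb and pyrhal → gorpel (Recipe 8).
gorpel and umbumb → qilren (Recipe 4).
Using Recipe 11, pyrhal and gorpel make lionor.
qilren → gorqor (Recipe 2).
Using Recipe 1, lionor makes mareld.
mareld and gorqor → nexbel (Recipe 5).
Using Recipe 16, nexbel makes sylmir.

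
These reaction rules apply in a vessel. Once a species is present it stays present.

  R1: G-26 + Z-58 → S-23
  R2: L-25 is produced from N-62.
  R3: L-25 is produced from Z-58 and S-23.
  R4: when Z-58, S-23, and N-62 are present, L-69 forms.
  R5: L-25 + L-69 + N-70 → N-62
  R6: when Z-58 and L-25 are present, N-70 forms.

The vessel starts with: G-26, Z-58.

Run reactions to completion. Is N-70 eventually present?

G-26 and Z-58 present → S-23 forms (R1).
Z-58 and S-23 present → L-25 forms (R3).
Z-58 and L-25 present → N-70 forms (R6).

Yes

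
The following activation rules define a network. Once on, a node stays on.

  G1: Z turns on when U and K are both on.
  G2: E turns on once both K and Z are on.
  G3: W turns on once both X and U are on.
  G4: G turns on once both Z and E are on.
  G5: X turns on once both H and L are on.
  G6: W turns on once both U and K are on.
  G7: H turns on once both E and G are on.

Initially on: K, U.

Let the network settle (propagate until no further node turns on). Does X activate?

No

X would need H and L (G5), but L never turns on.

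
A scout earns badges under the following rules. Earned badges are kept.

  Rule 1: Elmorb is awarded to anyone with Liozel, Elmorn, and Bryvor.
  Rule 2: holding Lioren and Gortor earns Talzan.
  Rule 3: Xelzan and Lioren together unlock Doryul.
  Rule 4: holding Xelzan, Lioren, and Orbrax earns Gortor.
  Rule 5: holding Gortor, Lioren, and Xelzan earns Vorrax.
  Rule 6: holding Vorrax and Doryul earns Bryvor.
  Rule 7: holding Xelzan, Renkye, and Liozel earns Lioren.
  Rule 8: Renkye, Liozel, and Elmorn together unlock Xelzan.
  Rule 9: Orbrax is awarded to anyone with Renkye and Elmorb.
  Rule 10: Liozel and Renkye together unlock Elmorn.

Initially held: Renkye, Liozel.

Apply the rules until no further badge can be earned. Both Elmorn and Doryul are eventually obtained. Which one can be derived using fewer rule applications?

Elmorn

Elmorn: With Liozel and Renkye, Elmorn is earned (Rule 10). [1 rule application]
Doryul: With Liozel and Renkye, Elmorn is earned (Rule 10). With Renkye, Liozel, and Elmorn, Xelzan is earned (Rule 8). With Xelzan, Renkye, and Liozel, Lioren is earned (Rule 7). With Xelzan and Lioren, Doryul is earned (Rule 3). [4 rule applications]
Elmorn needs fewer.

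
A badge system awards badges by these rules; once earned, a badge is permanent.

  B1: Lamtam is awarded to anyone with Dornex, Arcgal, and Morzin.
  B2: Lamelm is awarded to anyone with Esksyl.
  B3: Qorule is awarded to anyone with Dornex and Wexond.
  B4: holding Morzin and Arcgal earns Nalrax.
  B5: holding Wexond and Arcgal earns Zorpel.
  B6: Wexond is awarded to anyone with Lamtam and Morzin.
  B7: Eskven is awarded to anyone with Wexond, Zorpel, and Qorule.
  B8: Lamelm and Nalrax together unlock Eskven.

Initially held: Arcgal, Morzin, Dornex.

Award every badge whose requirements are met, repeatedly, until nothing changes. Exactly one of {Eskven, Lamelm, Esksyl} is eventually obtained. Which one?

With Dornex, Arcgal, and Morzin, Lamtam is earned (B1).
With Lamtam and Morzin, Wexond is earned (B6).
With Dornex and Wexond, Qorule is earned (B3).
With Wexond and Arcgal, Zorpel is earned (B5).
With Wexond, Zorpel, and Qorule, Eskven is earned (B7).
Lamelm would need Esksyl (B2), but Esksyl is never earned. No rule produces Esksyl, and it is not given.

Eskven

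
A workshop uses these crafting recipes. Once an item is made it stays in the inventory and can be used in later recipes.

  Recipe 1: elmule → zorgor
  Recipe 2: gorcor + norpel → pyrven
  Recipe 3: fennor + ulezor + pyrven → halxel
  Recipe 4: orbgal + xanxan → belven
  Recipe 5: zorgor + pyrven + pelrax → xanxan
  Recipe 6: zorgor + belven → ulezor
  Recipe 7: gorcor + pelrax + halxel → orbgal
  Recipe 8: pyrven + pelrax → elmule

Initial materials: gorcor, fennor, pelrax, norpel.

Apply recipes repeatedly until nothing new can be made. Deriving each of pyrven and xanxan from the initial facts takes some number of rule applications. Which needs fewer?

pyrven

pyrven: gorcor + norpel → pyrven (Recipe 2). [1 rule application]
xanxan: Using Recipe 2, gorcor and norpel make pyrven. pyrven + pelrax → elmule (Recipe 8). elmule → zorgor (Recipe 1). zorgor + pyrven + pelrax → xanxan (Recipe 5). [4 rule applications]
pyrven needs fewer.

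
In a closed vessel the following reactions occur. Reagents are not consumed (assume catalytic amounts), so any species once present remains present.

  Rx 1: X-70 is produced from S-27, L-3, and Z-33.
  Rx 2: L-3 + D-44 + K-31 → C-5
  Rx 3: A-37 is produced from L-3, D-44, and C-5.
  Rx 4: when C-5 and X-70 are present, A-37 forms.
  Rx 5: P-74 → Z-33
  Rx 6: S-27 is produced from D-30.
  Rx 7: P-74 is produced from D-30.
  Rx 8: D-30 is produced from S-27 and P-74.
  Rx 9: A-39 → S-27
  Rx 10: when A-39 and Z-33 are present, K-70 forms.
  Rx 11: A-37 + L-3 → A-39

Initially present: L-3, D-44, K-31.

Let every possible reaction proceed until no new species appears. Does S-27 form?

L-3, D-44, and K-31 present → C-5 forms (Rx 2).
L-3, D-44, and C-5 present → A-37 forms (Rx 3).
A-37 and L-3 present → A-39 forms (Rx 11).
A-39 present → S-27 forms (Rx 9).

Yes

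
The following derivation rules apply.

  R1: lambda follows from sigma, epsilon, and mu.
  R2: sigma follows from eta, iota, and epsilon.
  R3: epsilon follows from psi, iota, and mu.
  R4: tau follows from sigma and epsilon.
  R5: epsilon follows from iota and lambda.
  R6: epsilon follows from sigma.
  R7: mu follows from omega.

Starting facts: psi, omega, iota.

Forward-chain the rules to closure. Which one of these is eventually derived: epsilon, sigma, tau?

epsilon

From omega, R7 gives mu.
psi, iota, and mu hold, so epsilon follows (R3).
sigma would need eta, iota, and epsilon (R2), but eta is never established. tau would need sigma and epsilon (R4), but sigma is never established.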